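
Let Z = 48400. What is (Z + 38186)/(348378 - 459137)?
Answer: -86586/110759 ≈ -0.78175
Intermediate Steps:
(Z + 38186)/(348378 - 459137) = (48400 + 38186)/(348378 - 459137) = 86586/(-110759) = 86586*(-1/110759) = -86586/110759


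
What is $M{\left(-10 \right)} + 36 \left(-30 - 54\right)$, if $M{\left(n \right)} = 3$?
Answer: $-3021$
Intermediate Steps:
$M{\left(-10 \right)} + 36 \left(-30 - 54\right) = 3 + 36 \left(-30 - 54\right) = 3 + 36 \left(-84\right) = 3 - 3024 = -3021$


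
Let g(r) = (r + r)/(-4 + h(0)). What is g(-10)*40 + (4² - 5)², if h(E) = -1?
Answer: 281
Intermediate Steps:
g(r) = -2*r/5 (g(r) = (r + r)/(-4 - 1) = (2*r)/(-5) = (2*r)*(-⅕) = -2*r/5)
g(-10)*40 + (4² - 5)² = -⅖*(-10)*40 + (4² - 5)² = 4*40 + (16 - 5)² = 160 + 11² = 160 + 121 = 281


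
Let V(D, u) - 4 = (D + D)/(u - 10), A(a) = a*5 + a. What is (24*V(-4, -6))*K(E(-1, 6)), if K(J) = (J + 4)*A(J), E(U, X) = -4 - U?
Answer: -1944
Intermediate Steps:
A(a) = 6*a (A(a) = 5*a + a = 6*a)
K(J) = 6*J*(4 + J) (K(J) = (J + 4)*(6*J) = (4 + J)*(6*J) = 6*J*(4 + J))
V(D, u) = 4 + 2*D/(-10 + u) (V(D, u) = 4 + (D + D)/(u - 10) = 4 + (2*D)/(-10 + u) = 4 + 2*D/(-10 + u))
(24*V(-4, -6))*K(E(-1, 6)) = (24*(2*(-20 - 4 + 2*(-6))/(-10 - 6)))*(6*(-4 - 1*(-1))*(4 + (-4 - 1*(-1)))) = (24*(2*(-20 - 4 - 12)/(-16)))*(6*(-4 + 1)*(4 + (-4 + 1))) = (24*(2*(-1/16)*(-36)))*(6*(-3)*(4 - 3)) = (24*(9/2))*(6*(-3)*1) = 108*(-18) = -1944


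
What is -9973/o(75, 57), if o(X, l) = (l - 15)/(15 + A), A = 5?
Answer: -99730/21 ≈ -4749.0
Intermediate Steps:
o(X, l) = -¾ + l/20 (o(X, l) = (l - 15)/(15 + 5) = (-15 + l)/20 = (-15 + l)*(1/20) = -¾ + l/20)
-9973/o(75, 57) = -9973/(-¾ + (1/20)*57) = -9973/(-¾ + 57/20) = -9973/21/10 = -9973*10/21 = -99730/21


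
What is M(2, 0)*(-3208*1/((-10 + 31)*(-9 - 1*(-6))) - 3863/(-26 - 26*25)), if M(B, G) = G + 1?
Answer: 2411977/42588 ≈ 56.635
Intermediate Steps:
M(B, G) = 1 + G
M(2, 0)*(-3208*1/((-10 + 31)*(-9 - 1*(-6))) - 3863/(-26 - 26*25)) = (1 + 0)*(-3208*1/((-10 + 31)*(-9 - 1*(-6))) - 3863/(-26 - 26*25)) = 1*(-3208*1/(21*(-9 + 6)) - 3863/(-26 - 650)) = 1*(-3208/(21*(-3)) - 3863/(-676)) = 1*(-3208/(-63) - 3863*(-1/676)) = 1*(-3208*(-1/63) + 3863/676) = 1*(3208/63 + 3863/676) = 1*(2411977/42588) = 2411977/42588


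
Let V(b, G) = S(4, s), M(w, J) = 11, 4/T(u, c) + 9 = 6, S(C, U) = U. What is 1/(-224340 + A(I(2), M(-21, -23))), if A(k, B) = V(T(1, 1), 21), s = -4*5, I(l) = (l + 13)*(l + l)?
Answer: -1/224360 ≈ -4.4571e-6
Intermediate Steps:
I(l) = 2*l*(13 + l) (I(l) = (13 + l)*(2*l) = 2*l*(13 + l))
s = -20
T(u, c) = -4/3 (T(u, c) = 4/(-9 + 6) = 4/(-3) = 4*(-⅓) = -4/3)
V(b, G) = -20
A(k, B) = -20
1/(-224340 + A(I(2), M(-21, -23))) = 1/(-224340 - 20) = 1/(-224360) = -1/224360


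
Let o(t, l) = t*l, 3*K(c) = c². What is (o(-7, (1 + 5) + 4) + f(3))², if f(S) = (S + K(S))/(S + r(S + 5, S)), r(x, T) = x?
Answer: 583696/121 ≈ 4823.9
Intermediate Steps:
K(c) = c²/3
f(S) = (S + S²/3)/(5 + 2*S) (f(S) = (S + S²/3)/(S + (S + 5)) = (S + S²/3)/(S + (5 + S)) = (S + S²/3)/(5 + 2*S))
o(t, l) = l*t
(o(-7, (1 + 5) + 4) + f(3))² = (((1 + 5) + 4)*(-7) + (⅓)*3*(3 + 3)/(5 + 2*3))² = ((6 + 4)*(-7) + (⅓)*3*6/(5 + 6))² = (10*(-7) + (⅓)*3*6/11)² = (-70 + (⅓)*3*(1/11)*6)² = (-70 + 6/11)² = (-764/11)² = 583696/121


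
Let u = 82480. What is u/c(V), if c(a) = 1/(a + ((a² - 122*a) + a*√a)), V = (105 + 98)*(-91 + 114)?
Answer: 1751430797760 + 385099120*√4669 ≈ 1.7777e+12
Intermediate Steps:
V = 4669 (V = 203*23 = 4669)
c(a) = 1/(a² + a^(3/2) - 121*a) (c(a) = 1/(a + ((a² - 122*a) + a^(3/2))) = 1/(a + (a² + a^(3/2) - 122*a)) = 1/(a² + a^(3/2) - 121*a))
u/c(V) = 82480/(1/(4669² + 4669^(3/2) - 121*4669)) = 82480/(1/(21799561 + 4669*√4669 - 564949)) = 82480/(1/(21234612 + 4669*√4669)) = 82480*(21234612 + 4669*√4669) = 1751430797760 + 385099120*√4669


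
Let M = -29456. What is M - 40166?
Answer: -69622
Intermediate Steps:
M - 40166 = -29456 - 40166 = -69622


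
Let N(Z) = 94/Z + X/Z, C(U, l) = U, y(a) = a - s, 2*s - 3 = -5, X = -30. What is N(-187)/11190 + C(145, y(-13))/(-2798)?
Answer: -151797961/2927449470 ≈ -0.051853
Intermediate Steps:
s = -1 (s = 3/2 + (1/2)*(-5) = 3/2 - 5/2 = -1)
y(a) = 1 + a (y(a) = a - 1*(-1) = a + 1 = 1 + a)
N(Z) = 64/Z (N(Z) = 94/Z - 30/Z = 64/Z)
N(-187)/11190 + C(145, y(-13))/(-2798) = (64/(-187))/11190 + 145/(-2798) = (64*(-1/187))*(1/11190) + 145*(-1/2798) = -64/187*1/11190 - 145/2798 = -32/1046265 - 145/2798 = -151797961/2927449470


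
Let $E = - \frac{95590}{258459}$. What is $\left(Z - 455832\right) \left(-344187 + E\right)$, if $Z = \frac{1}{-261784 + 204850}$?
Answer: $\frac{2308676574262627181647}{14715104706} \approx 1.5689 \cdot 10^{11}$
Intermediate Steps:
$E = - \frac{95590}{258459}$ ($E = \left(-95590\right) \frac{1}{258459} = - \frac{95590}{258459} \approx -0.36985$)
$Z = - \frac{1}{56934}$ ($Z = \frac{1}{-56934} = - \frac{1}{56934} \approx -1.7564 \cdot 10^{-5}$)
$\left(Z - 455832\right) \left(-344187 + E\right) = \left(- \frac{1}{56934} - 455832\right) \left(-344187 - \frac{95590}{258459}\right) = \left(- \frac{25952339089}{56934}\right) \left(- \frac{88958323423}{258459}\right) = \frac{2308676574262627181647}{14715104706}$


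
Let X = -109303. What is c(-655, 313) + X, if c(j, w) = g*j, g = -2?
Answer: -107993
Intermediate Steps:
c(j, w) = -2*j
c(-655, 313) + X = -2*(-655) - 109303 = 1310 - 109303 = -107993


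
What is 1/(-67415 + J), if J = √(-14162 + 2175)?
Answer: -67415/4544794212 - I*√11987/4544794212 ≈ -1.4833e-5 - 2.409e-8*I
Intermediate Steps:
J = I*√11987 (J = √(-11987) = I*√11987 ≈ 109.49*I)
1/(-67415 + J) = 1/(-67415 + I*√11987)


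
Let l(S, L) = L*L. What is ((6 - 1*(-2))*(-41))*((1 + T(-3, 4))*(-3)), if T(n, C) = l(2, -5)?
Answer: 25584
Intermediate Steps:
l(S, L) = L**2
T(n, C) = 25 (T(n, C) = (-5)**2 = 25)
((6 - 1*(-2))*(-41))*((1 + T(-3, 4))*(-3)) = ((6 - 1*(-2))*(-41))*((1 + 25)*(-3)) = ((6 + 2)*(-41))*(26*(-3)) = (8*(-41))*(-78) = -328*(-78) = 25584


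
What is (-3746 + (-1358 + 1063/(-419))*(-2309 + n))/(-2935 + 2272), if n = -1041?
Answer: -636049392/92599 ≈ -6868.9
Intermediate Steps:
(-3746 + (-1358 + 1063/(-419))*(-2309 + n))/(-2935 + 2272) = (-3746 + (-1358 + 1063/(-419))*(-2309 - 1041))/(-2935 + 2272) = (-3746 + (-1358 + 1063*(-1/419))*(-3350))/(-663) = (-3746 + (-1358 - 1063/419)*(-3350))*(-1/663) = (-3746 - 570065/419*(-3350))*(-1/663) = (-3746 + 1909717750/419)*(-1/663) = (1908148176/419)*(-1/663) = -636049392/92599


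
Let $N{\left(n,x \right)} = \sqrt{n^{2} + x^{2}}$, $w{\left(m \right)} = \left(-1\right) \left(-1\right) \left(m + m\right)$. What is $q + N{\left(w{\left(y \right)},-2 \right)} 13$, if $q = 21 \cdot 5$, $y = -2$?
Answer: $105 + 26 \sqrt{5} \approx 163.14$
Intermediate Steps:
$w{\left(m \right)} = 2 m$ ($w{\left(m \right)} = 1 \cdot 2 m = 2 m$)
$q = 105$
$q + N{\left(w{\left(y \right)},-2 \right)} 13 = 105 + \sqrt{\left(2 \left(-2\right)\right)^{2} + \left(-2\right)^{2}} \cdot 13 = 105 + \sqrt{\left(-4\right)^{2} + 4} \cdot 13 = 105 + \sqrt{16 + 4} \cdot 13 = 105 + \sqrt{20} \cdot 13 = 105 + 2 \sqrt{5} \cdot 13 = 105 + 26 \sqrt{5}$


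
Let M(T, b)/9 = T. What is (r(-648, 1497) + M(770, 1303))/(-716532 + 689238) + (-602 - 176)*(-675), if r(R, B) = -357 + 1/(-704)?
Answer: 10090740019009/19214976 ≈ 5.2515e+5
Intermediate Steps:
M(T, b) = 9*T
r(R, B) = -251329/704 (r(R, B) = -357 - 1/704 = -251329/704)
(r(-648, 1497) + M(770, 1303))/(-716532 + 689238) + (-602 - 176)*(-675) = (-251329/704 + 9*770)/(-716532 + 689238) + (-602 - 176)*(-675) = (-251329/704 + 6930)/(-27294) - 778*(-675) = (4627391/704)*(-1/27294) + 525150 = -4627391/19214976 + 525150 = 10090740019009/19214976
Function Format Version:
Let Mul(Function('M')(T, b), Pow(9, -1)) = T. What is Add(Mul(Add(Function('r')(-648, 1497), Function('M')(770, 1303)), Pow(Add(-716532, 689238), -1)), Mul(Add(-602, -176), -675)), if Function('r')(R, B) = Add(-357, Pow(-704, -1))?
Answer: Rational(10090740019009, 19214976) ≈ 5.2515e+5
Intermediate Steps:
Function('M')(T, b) = Mul(9, T)
Function('r')(R, B) = Rational(-251329, 704) (Function('r')(R, B) = Add(-357, Rational(-1, 704)) = Rational(-251329, 704))
Add(Mul(Add(Function('r')(-648, 1497), Function('M')(770, 1303)), Pow(Add(-716532, 689238), -1)), Mul(Add(-602, -176), -675)) = Add(Mul(Add(Rational(-251329, 704), Mul(9, 770)), Pow(Add(-716532, 689238), -1)), Mul(Add(-602, -176), -675)) = Add(Mul(Add(Rational(-251329, 704), 6930), Pow(-27294, -1)), Mul(-778, -675)) = Add(Mul(Rational(4627391, 704), Rational(-1, 27294)), 525150) = Add(Rational(-4627391, 19214976), 525150) = Rational(10090740019009, 19214976)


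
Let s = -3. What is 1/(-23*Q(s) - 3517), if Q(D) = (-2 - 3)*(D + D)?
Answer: -1/4207 ≈ -0.00023770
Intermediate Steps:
Q(D) = -10*D
1/(-23*Q(s) - 3517) = 1/(-(-230)*(-3) - 3517) = 1/(-23*30 - 3517) = 1/(-690 - 3517) = 1/(-4207) = -1/4207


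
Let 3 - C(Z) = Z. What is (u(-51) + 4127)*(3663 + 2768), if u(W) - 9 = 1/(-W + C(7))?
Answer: 1250141383/47 ≈ 2.6599e+7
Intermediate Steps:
C(Z) = 3 - Z
u(W) = 9 + 1/(-4 - W) (u(W) = 9 + 1/(-W + (3 - 1*7)) = 9 + 1/(-W + (3 - 7)) = 9 + 1/(-W - 4) = 9 + 1/(-4 - W))
(u(-51) + 4127)*(3663 + 2768) = ((35 + 9*(-51))/(4 - 51) + 4127)*(3663 + 2768) = ((35 - 459)/(-47) + 4127)*6431 = (-1/47*(-424) + 4127)*6431 = (424/47 + 4127)*6431 = (194393/47)*6431 = 1250141383/47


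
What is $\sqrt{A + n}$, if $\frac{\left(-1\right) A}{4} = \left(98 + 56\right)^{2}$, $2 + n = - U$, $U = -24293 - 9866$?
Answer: $i \sqrt{60707} \approx 246.39 i$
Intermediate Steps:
$U = -34159$
$n = 34157$ ($n = -2 - -34159 = -2 + 34159 = 34157$)
$A = -94864$ ($A = - 4 \left(98 + 56\right)^{2} = - 4 \cdot 154^{2} = \left(-4\right) 23716 = -94864$)
$\sqrt{A + n} = \sqrt{-94864 + 34157} = \sqrt{-60707} = i \sqrt{60707}$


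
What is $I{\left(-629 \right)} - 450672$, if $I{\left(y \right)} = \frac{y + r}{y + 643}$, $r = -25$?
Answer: $- \frac{3155031}{7} \approx -4.5072 \cdot 10^{5}$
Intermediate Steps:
$I{\left(y \right)} = \frac{-25 + y}{643 + y}$ ($I{\left(y \right)} = \frac{y - 25}{y + 643} = \frac{-25 + y}{643 + y}$)
$I{\left(-629 \right)} - 450672 = \frac{-25 - 629}{643 - 629} - 450672 = \frac{1}{14} \left(-654\right) - 450672 = - \frac{327}{7} - 450672 = - \frac{3155031}{7}$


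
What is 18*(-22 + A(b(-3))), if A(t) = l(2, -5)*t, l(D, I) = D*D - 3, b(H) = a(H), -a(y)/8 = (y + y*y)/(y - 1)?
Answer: -180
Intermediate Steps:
a(y) = -8*(y + y²)/(-1 + y) (a(y) = -8*(y + y*y)/(y - 1) = -8*(y + y²)/(-1 + y))
b(H) = -8*H*(1 + H)/(-1 + H)
l(D, I) = -3 + D² (l(D, I) = D² - 3 = -3 + D²)
A(t) = t (A(t) = (-3 + 2²)*t = (-3 + 4)*t = 1*t = t)
18*(-22 + A(b(-3))) = 18*(-22 - 8*(-3)*(1 - 3)/(-1 - 3)) = 18*(-22 - 8*(-3)*(-2)/(-4)) = 18*(-22 - 8*(-3)*(-¼)*(-2)) = 18*(-22 + 12) = 18*(-10) = -180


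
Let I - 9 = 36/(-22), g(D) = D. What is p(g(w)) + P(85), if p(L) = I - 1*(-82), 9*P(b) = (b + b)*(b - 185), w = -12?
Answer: -178153/99 ≈ -1799.5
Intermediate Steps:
P(b) = 2*b*(-185 + b)/9 (P(b) = ((b + b)*(b - 185))/9 = ((2*b)*(-185 + b))/9 = (2*b*(-185 + b))/9 = 2*b*(-185 + b)/9)
I = 81/11 (I = 9 + 36/(-22) = 9 + 36*(-1/22) = 9 - 18/11 = 81/11 ≈ 7.3636)
p(L) = 983/11 (p(L) = 81/11 - 1*(-82) = 81/11 + 82 = 983/11)
p(g(w)) + P(85) = 983/11 + (2/9)*85*(-185 + 85) = 983/11 + (2/9)*85*(-100) = 983/11 - 17000/9 = -178153/99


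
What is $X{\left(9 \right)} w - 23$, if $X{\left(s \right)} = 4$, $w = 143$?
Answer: $549$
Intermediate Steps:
$X{\left(9 \right)} w - 23 = 4 \cdot 143 - 23 = 572 - 23 = 549$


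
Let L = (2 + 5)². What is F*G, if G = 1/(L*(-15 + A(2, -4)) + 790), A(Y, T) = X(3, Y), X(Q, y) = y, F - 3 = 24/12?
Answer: 5/153 ≈ 0.032680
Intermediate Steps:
F = 5 (F = 3 + 24/12 = 3 + 24*(1/12) = 3 + 2 = 5)
L = 49 (L = 7² = 49)
A(Y, T) = Y
G = 1/153 (G = 1/(49*(-15 + 2) + 790) = 1/(49*(-13) + 790) = 1/(-637 + 790) = 1/153 ≈ 0.0065359)
F*G = 5*(1/153) = 5/153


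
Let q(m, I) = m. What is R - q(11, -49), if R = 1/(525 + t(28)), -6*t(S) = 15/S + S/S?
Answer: -969559/88157 ≈ -10.998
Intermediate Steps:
t(S) = -1/6 - 5/(2*S) (t(S) = -(15/S + S/S)/6 = -(15/S + 1)/6 = -(1 + 15/S)/6 = -1/6 - 5/(2*S))
R = 168/88157 (R = 1/(525 + (1/6)*(-15 - 1*28)/28) = 1/(525 + (1/6)*(1/28)*(-15 - 28)) = 1/(525 + (1/6)*(1/28)*(-43)) = 1/(525 - 43/168) = 1/(88157/168) = 168/88157 ≈ 0.0019057)
R - q(11, -49) = 168/88157 - 1*11 = 168/88157 - 11 = -969559/88157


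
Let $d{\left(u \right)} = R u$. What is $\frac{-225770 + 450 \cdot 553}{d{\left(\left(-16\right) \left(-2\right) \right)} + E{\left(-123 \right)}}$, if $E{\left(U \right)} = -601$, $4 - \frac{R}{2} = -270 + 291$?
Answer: $- \frac{23080}{1689} \approx -13.665$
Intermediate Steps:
$R = -34$ ($R = 8 - 2 \left(-270 + 291\right) = 8 - 42 = -34$)
$d{\left(u \right)} = - 34 u$
$\frac{-225770 + 450 \cdot 553}{d{\left(\left(-16\right) \left(-2\right) \right)} + E{\left(-123 \right)}} = \frac{-225770 + 450 \cdot 553}{- 34 \left(\left(-16\right) \left(-2\right)\right) - 601} = \frac{-225770 + 248850}{\left(-34\right) 32 - 601} = \frac{23080}{-1088 - 601} = \frac{23080}{-1689} = 23080 \left(- \frac{1}{1689}\right) = - \frac{23080}{1689}$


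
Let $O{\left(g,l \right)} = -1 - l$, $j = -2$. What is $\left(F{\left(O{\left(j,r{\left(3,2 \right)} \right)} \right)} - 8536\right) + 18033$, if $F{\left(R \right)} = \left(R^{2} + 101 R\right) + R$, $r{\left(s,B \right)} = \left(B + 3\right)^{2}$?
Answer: $7521$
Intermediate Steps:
$r{\left(s,B \right)} = \left(3 + B\right)^{2}$
$F{\left(R \right)} = R^{2} + 102 R$
$\left(F{\left(O{\left(j,r{\left(3,2 \right)} \right)} \right)} - 8536\right) + 18033 = \left(\left(-1 - \left(3 + 2\right)^{2}\right) \left(102 - \left(1 + \left(3 + 2\right)^{2}\right)\right) - 8536\right) + 18033 = \left(\left(-1 - 5^{2}\right) \left(102 - 26\right) - 8536\right) + 18033 = \left(\left(-1 - 25\right) \left(102 - 26\right) - 8536\right) + 18033 = \left(- 26 \left(102 - 26\right) - 8536\right) + 18033 = \left(\left(-26\right) 76 - 8536\right) + 18033 = \left(-1976 - 8536\right) + 18033 = -10512 + 18033 = 7521$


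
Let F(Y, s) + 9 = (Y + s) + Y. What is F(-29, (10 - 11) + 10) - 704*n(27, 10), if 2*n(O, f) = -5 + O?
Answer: -7802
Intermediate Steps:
n(O, f) = -5/2 + O/2 (n(O, f) = (-5 + O)/2 = -5/2 + O/2)
F(Y, s) = -9 + s + 2*Y (F(Y, s) = -9 + ((Y + s) + Y) = -9 + (s + 2*Y) = -9 + s + 2*Y)
F(-29, (10 - 11) + 10) - 704*n(27, 10) = (-9 + ((10 - 11) + 10) + 2*(-29)) - 704*(-5/2 + (½)*27) = (-9 + (-1 + 10) - 58) - 704*(-5/2 + 27/2) = (-9 + 9 - 58) - 704*11 = -58 - 7744 = -7802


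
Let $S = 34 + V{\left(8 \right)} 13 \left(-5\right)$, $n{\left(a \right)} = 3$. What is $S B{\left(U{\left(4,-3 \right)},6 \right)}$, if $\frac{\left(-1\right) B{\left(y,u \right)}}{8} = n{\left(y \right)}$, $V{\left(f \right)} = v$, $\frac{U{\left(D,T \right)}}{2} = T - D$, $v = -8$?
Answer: $-13296$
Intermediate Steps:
$U{\left(D,T \right)} = - 2 D + 2 T$ ($U{\left(D,T \right)} = 2 \left(T - D\right) = - 2 D + 2 T$)
$V{\left(f \right)} = -8$
$B{\left(y,u \right)} = -24$ ($B{\left(y,u \right)} = \left(-8\right) 3 = -24$)
$S = 554$ ($S = 34 - 8 \cdot 13 \left(-5\right) = 34 - -520 = 34 + 520 = 554$)
$S B{\left(U{\left(4,-3 \right)},6 \right)} = 554 \left(-24\right) = -13296$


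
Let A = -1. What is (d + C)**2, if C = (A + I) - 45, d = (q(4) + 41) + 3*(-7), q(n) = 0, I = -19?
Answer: 2025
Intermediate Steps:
d = 20 (d = (0 + 41) + 3*(-7) = 41 - 21 = 20)
C = -65 (C = (-1 - 19) - 45 = -20 - 45 = -65)
(d + C)**2 = (20 - 65)**2 = (-45)**2 = 2025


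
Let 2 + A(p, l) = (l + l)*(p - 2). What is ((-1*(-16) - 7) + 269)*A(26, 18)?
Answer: 239636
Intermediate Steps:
A(p, l) = -2 + 2*l*(-2 + p) (A(p, l) = -2 + (l + l)*(p - 2) = -2 + (2*l)*(-2 + p) = -2 + 2*l*(-2 + p))
((-1*(-16) - 7) + 269)*A(26, 18) = ((-1*(-16) - 7) + 269)*(-2 - 4*18 + 2*18*26) = ((16 - 7) + 269)*(-2 - 72 + 936) = (9 + 269)*862 = 278*862 = 239636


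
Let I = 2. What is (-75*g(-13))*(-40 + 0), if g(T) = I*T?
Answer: -78000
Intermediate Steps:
g(T) = 2*T
(-75*g(-13))*(-40 + 0) = (-150*(-13))*(-40 + 0) = -75*(-26)*(-40) = 1950*(-40) = -78000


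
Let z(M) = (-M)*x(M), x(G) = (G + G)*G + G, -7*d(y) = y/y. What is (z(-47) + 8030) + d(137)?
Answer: 1494268/7 ≈ 2.1347e+5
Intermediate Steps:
d(y) = -⅐ (d(y) = -y/(7*y) = -⅐*1 = -⅐)
x(G) = G + 2*G² (x(G) = (2*G)*G + G = 2*G² + G = G + 2*G²)
z(M) = -M²*(1 + 2*M) (z(M) = (-M)*(M*(1 + 2*M)) = -M²*(1 + 2*M))
(z(-47) + 8030) + d(137) = ((-47)²*(-1 - 2*(-47)) + 8030) - ⅐ = (2209*(-1 + 94) + 8030) - ⅐ = (2209*93 + 8030) - ⅐ = (205437 + 8030) - ⅐ = 213467 - ⅐ = 1494268/7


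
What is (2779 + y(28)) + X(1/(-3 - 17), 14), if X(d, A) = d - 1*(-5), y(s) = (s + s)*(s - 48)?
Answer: 33279/20 ≈ 1663.9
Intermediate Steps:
y(s) = 2*s*(-48 + s) (y(s) = (2*s)*(-48 + s) = 2*s*(-48 + s))
X(d, A) = 5 + d (X(d, A) = d + 5 = 5 + d)
(2779 + y(28)) + X(1/(-3 - 17), 14) = (2779 + 2*28*(-48 + 28)) + (5 + 1/(-3 - 17)) = (2779 + 2*28*(-20)) + (5 + 1/(-20)) = (2779 - 1120) + (5 - 1/20) = 1659 + 99/20 = 33279/20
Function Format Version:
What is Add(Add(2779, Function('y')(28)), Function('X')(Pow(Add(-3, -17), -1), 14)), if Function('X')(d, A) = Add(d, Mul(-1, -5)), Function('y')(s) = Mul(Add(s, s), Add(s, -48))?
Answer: Rational(33279, 20) ≈ 1663.9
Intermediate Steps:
Function('y')(s) = Mul(2, s, Add(-48, s)) (Function('y')(s) = Mul(Mul(2, s), Add(-48, s)) = Mul(2, s, Add(-48, s)))
Function('X')(d, A) = Add(5, d) (Function('X')(d, A) = Add(d, 5) = Add(5, d))
Add(Add(2779, Function('y')(28)), Function('X')(Pow(Add(-3, -17), -1), 14)) = Add(Add(2779, Mul(2, 28, Add(-48, 28))), Add(5, Pow(Add(-3, -17), -1))) = Add(Add(2779, Mul(2, 28, -20)), Add(5, Pow(-20, -1))) = Add(Add(2779, -1120), Add(5, Rational(-1, 20))) = Add(1659, Rational(99, 20)) = Rational(33279, 20)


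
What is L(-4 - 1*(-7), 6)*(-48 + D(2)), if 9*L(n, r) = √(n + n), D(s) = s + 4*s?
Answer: -38*√6/9 ≈ -10.342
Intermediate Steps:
D(s) = 5*s
L(n, r) = √2*√n/9 (L(n, r) = √(n + n)/9 = √(2*n)/9 = (√2*√n)/9 = √2*√n/9)
L(-4 - 1*(-7), 6)*(-48 + D(2)) = (√2*√(-4 - 1*(-7))/9)*(-48 + 5*2) = (√2*√(-4 + 7)/9)*(-48 + 10) = (√2*√3/9)*(-38) = (√6/9)*(-38) = -38*√6/9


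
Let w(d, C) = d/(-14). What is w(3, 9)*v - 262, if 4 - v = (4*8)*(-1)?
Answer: -1888/7 ≈ -269.71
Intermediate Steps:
w(d, C) = -d/14 (w(d, C) = d*(-1/14) = -d/14)
v = 36 (v = 4 - 4*8*(-1) = 4 - 32*(-1) = 4 - 1*(-32) = 4 + 32 = 36)
w(3, 9)*v - 262 = -1/14*3*36 - 262 = -3/14*36 - 262 = -54/7 - 262 = -1888/7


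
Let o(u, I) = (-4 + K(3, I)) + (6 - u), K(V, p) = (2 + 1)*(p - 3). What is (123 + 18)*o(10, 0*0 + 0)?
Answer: -2397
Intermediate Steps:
K(V, p) = -9 + 3*p (K(V, p) = 3*(-3 + p) = -9 + 3*p)
o(u, I) = -7 - u + 3*I (o(u, I) = (-4 + (-9 + 3*I)) + (6 - u) = (-13 + 3*I) + (6 - u) = -7 - u + 3*I)
(123 + 18)*o(10, 0*0 + 0) = (123 + 18)*(-7 - 1*10 + 3*(0*0 + 0)) = 141*(-7 - 10 + 3*(0 + 0)) = 141*(-7 - 10 + 3*0) = 141*(-7 - 10 + 0) = 141*(-17) = -2397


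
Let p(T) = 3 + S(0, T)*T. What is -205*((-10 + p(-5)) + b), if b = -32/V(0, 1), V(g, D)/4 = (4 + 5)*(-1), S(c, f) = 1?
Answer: 20500/9 ≈ 2277.8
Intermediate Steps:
V(g, D) = -36 (V(g, D) = 4*((4 + 5)*(-1)) = 4*(9*(-1)) = 4*(-9) = -36)
p(T) = 3 + T (p(T) = 3 + 1*T = 3 + T)
b = 8/9 (b = -32/(-36) = -32*(-1/36) = 8/9 ≈ 0.88889)
-205*((-10 + p(-5)) + b) = -205*((-10 + (3 - 5)) + 8/9) = -205*((-10 - 2) + 8/9) = -205*(-12 + 8/9) = -205*(-100/9) = 20500/9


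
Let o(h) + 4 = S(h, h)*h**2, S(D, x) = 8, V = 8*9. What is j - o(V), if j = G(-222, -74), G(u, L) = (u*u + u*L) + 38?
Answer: 24282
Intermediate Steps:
G(u, L) = 38 + u**2 + L*u (G(u, L) = (u**2 + L*u) + 38 = 38 + u**2 + L*u)
V = 72
o(h) = -4 + 8*h**2
j = 65750 (j = 38 + (-222)**2 - 74*(-222) = 38 + 49284 + 16428 = 65750)
j - o(V) = 65750 - (-4 + 8*72**2) = 65750 - (-4 + 8*5184) = 65750 - (-4 + 41472) = 65750 - 1*41468 = 65750 - 41468 = 24282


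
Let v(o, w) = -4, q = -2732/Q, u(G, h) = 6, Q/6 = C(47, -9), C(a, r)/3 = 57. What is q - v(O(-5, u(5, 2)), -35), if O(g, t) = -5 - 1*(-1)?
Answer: 686/513 ≈ 1.3372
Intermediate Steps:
C(a, r) = 171 (C(a, r) = 3*57 = 171)
Q = 1026 (Q = 6*171 = 1026)
O(g, t) = -4 (O(g, t) = -5 + 1 = -4)
q = -1366/513 (q = -2732/1026 = -2732*1/1026 = -1366/513 ≈ -2.6628)
q - v(O(-5, u(5, 2)), -35) = -1366/513 - 1*(-4) = -1366/513 + 4 = 686/513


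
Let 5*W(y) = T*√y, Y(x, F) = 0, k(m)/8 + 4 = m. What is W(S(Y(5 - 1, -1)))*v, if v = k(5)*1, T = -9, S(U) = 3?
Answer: -72*√3/5 ≈ -24.942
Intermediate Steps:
k(m) = -32 + 8*m
v = 8 (v = (-32 + 8*5)*1 = (-32 + 40)*1 = 8*1 = 8)
W(y) = -9*√y/5 (W(y) = (-9*√y)/5 = -9*√y/5)
W(S(Y(5 - 1, -1)))*v = -9*√3/5*8 = -72*√3/5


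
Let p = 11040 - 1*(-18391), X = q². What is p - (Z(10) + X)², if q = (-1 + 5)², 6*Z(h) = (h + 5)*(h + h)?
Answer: -64205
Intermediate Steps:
Z(h) = h*(5 + h)/3 (Z(h) = ((h + 5)*(h + h))/6 = ((5 + h)*(2*h))/6 = (2*h*(5 + h))/6 = h*(5 + h)/3)
q = 16 (q = 4² = 16)
X = 256 (X = 16² = 256)
p = 29431 (p = 11040 + 18391 = 29431)
p - (Z(10) + X)² = 29431 - ((⅓)*10*(5 + 10) + 256)² = 29431 - ((⅓)*10*15 + 256)² = 29431 - (50 + 256)² = 29431 - 1*306² = 29431 - 1*93636 = 29431 - 93636 = -64205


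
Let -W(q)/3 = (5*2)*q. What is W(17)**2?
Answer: 260100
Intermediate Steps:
W(q) = -30*q (W(q) = -3*5*2*q = -30*q)
W(17)**2 = (-30*17)**2 = (-510)**2 = 260100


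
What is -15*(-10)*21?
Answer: 3150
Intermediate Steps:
-15*(-10)*21 = 150*21 = 3150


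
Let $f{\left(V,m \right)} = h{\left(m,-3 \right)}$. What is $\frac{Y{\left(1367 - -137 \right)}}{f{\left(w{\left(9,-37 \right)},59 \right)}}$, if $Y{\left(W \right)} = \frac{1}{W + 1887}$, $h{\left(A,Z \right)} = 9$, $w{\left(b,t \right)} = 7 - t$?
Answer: $\frac{1}{30519} \approx 3.2766 \cdot 10^{-5}$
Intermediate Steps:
$f{\left(V,m \right)} = 9$
$Y{\left(W \right)} = \frac{1}{1887 + W}$
$\frac{Y{\left(1367 - -137 \right)}}{f{\left(w{\left(9,-37 \right)},59 \right)}} = \frac{1}{\left(1887 + \left(1367 - -137\right)\right) 9} = \frac{1}{1887 + \left(1367 + 137\right)} \frac{1}{9} = \frac{1}{1887 + 1504} \cdot \frac{1}{9} = \frac{1}{3391} \cdot \frac{1}{9} = \frac{1}{30519}$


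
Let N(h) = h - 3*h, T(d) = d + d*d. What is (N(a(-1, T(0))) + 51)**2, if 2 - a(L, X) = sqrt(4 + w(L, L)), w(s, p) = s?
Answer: 2221 + 188*sqrt(3) ≈ 2546.6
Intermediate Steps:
T(d) = d + d**2
a(L, X) = 2 - sqrt(4 + L)
N(h) = -2*h
(N(a(-1, T(0))) + 51)**2 = (-2*(2 - sqrt(4 - 1)) + 51)**2 = (-2*(2 - sqrt(3)) + 51)**2 = ((-4 + 2*sqrt(3)) + 51)**2 = (47 + 2*sqrt(3))**2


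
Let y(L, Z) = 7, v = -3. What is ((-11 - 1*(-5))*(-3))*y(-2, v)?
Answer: 126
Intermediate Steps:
((-11 - 1*(-5))*(-3))*y(-2, v) = ((-11 - 1*(-5))*(-3))*7 = ((-11 + 5)*(-3))*7 = -6*(-3)*7 = 18*7 = 126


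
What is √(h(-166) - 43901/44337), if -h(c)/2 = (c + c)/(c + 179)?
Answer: √16639574789955/576381 ≈ 7.0772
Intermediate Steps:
h(c) = -4*c/(179 + c) (h(c) = -2*(c + c)/(c + 179) = -2*2*c/(179 + c) = -4*c/(179 + c))
√(h(-166) - 43901/44337) = √(-4*(-166)/(179 - 166) - 43901/44337) = √(-4*(-166)/13 - 43901*1/44337) = √(-4*(-166)*1/13 - 43901/44337) = √(664/13 - 43901/44337) = √(28869055/576381) = √16639574789955/576381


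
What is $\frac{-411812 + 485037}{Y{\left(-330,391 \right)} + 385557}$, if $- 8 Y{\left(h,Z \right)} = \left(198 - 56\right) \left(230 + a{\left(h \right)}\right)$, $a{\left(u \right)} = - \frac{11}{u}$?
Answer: $\frac{8787000}{45776869} \approx 0.19195$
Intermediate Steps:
$Y{\left(h,Z \right)} = - \frac{8165}{2} + \frac{781}{4 h}$ ($Y{\left(h,Z \right)} = - \frac{\left(198 - 56\right) \left(230 - \frac{11}{h}\right)}{8} = - \frac{142 \left(230 - \frac{11}{h}\right)}{8} = - \frac{32660 - \frac{1562}{h}}{8} = - \frac{8165}{2} + \frac{781}{4 h}$)
$\frac{-411812 + 485037}{Y{\left(-330,391 \right)} + 385557} = \frac{-411812 + 485037}{\frac{71 \left(11 - -75900\right)}{4 \left(-330\right)} + 385557} = \frac{73225}{\frac{71}{4} \left(- \frac{1}{330}\right) \left(11 + 75900\right) + 385557} = \frac{73225}{\frac{71}{4} \left(- \frac{1}{330}\right) 75911 + 385557} = \frac{73225}{- \frac{489971}{120} + 385557} = \frac{73225}{\frac{45776869}{120}} = 73225 \cdot \frac{120}{45776869} = \frac{8787000}{45776869}$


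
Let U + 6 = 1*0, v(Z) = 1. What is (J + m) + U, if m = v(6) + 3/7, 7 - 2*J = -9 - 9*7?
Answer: 489/14 ≈ 34.929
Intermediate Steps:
J = 79/2 (J = 7/2 - (-9 - 9*7)/2 = 7/2 - (-9 - 63)/2 = 7/2 - ½*(-72) = 7/2 + 36 = 79/2 ≈ 39.500)
U = -6 (U = -6 + 1*0 = -6 + 0 = -6)
m = 10/7 (m = 1 + 3/7 = 10/7 ≈ 1.4286)
(J + m) + U = (79/2 + 10/7) - 6 = 573/14 - 6 = 489/14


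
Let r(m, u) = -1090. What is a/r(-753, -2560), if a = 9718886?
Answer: -4859443/545 ≈ -8916.4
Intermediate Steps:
a/r(-753, -2560) = 9718886/(-1090) = 9718886*(-1/1090) = -4859443/545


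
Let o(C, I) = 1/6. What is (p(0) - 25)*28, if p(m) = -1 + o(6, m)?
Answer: -2170/3 ≈ -723.33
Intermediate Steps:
o(C, I) = ⅙
p(m) = -⅚ (p(m) = -1 + ⅙ = -⅚)
(p(0) - 25)*28 = (-⅚ - 25)*28 = -155/6*28 = -2170/3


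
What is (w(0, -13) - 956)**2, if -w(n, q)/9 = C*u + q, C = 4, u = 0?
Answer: 703921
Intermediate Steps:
w(n, q) = -9*q (w(n, q) = -9*(4*0 + q) = -9*(0 + q) = -9*q)
(w(0, -13) - 956)**2 = (-9*(-13) - 956)**2 = (117 - 956)**2 = (-839)**2 = 703921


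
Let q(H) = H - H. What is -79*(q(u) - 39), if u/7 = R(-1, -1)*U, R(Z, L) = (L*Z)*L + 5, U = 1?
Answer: 3081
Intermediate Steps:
R(Z, L) = 5 + Z*L² (R(Z, L) = Z*L² + 5 = 5 + Z*L²)
u = 28 (u = 7*((5 - 1*(-1)²)*1) = 7*((5 - 1*1)*1) = 7*((5 - 1)*1) = 7*(4*1) = 7*4 = 28)
q(H) = 0
-79*(q(u) - 39) = -79*(0 - 39) = -79*(-39) = 3081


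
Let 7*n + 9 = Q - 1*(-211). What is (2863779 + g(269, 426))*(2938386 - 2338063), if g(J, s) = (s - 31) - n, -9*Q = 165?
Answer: 36107689314269/21 ≈ 1.7194e+12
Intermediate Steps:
Q = -55/3 (Q = -1/9*165 = -55/3 ≈ -18.333)
n = 551/21 (n = -9/7 + (-55/3 - 1*(-211))/7 = -9/7 + (-55/3 + 211)/7 = -9/7 + (1/7)*(578/3) = -9/7 + 578/21 = 551/21 ≈ 26.238)
g(J, s) = -1202/21 + s (g(J, s) = (s - 31) - 1*551/21 = (-31 + s) - 551/21 = -1202/21 + s)
(2863779 + g(269, 426))*(2938386 - 2338063) = (2863779 + (-1202/21 + 426))*(2938386 - 2338063) = (2863779 + 7744/21)*600323 = (60147103/21)*600323 = 36107689314269/21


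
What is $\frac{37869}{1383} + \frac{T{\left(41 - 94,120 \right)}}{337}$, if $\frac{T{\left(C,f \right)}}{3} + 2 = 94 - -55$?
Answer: $\frac{4457252}{155357} \approx 28.69$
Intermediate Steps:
$T{\left(C,f \right)} = 441$ ($T{\left(C,f \right)} = -6 + 3 \left(94 - -55\right) = -6 + 3 \left(94 + 55\right) = -6 + 3 \cdot 149 = -6 + 447 = 441$)
$\frac{37869}{1383} + \frac{T{\left(41 - 94,120 \right)}}{337} = \frac{37869}{1383} + \frac{441}{337} = 37869 \cdot \frac{1}{1383} + 441 \cdot \frac{1}{337} = \frac{12623}{461} + \frac{441}{337} = \frac{4457252}{155357}$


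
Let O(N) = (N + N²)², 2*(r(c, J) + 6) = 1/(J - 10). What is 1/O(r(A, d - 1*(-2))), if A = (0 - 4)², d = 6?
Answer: 256/275625 ≈ 0.00092880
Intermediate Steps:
A = 16 (A = (-4)² = 16)
r(c, J) = -6 + 1/(2*(-10 + J)) (r(c, J) = -6 + 1/(2*(J - 10)) = -6 + 1/(2*(-10 + J)))
1/O(r(A, d - 1*(-2))) = 1/(((121 - 12*(6 - 1*(-2)))/(2*(-10 + (6 - 1*(-2)))))²*(1 + (121 - 12*(6 - 1*(-2)))/(2*(-10 + (6 - 1*(-2)))))²) = 1/(((121 - 12*(6 + 2))/(2*(-10 + (6 + 2))))²*(1 + (121 - 12*(6 + 2))/(2*(-10 + (6 + 2))))²) = 1/(((121 - 12*8)/(2*(-10 + 8)))²*(1 + (121 - 12*8)/(2*(-10 + 8)))²) = 1/(((½)*(121 - 96)/(-2))²*(1 + (½)*(121 - 96)/(-2))²) = 1/(((½)*(-½)*25)²*(1 + (½)*(-½)*25)²) = 1/((-25/4)²*(1 - 25/4)²) = 1/(625*(-21/4)²/16) = 1/((625/16)*(441/16)) = 1/(275625/256) = 256/275625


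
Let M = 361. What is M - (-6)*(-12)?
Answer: 289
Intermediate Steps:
M - (-6)*(-12) = 361 - (-6)*(-12) = 361 - 1*72 = 361 - 72 = 289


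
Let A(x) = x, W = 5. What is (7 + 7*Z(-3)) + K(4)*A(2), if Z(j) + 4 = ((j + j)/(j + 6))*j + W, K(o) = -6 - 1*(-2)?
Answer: 48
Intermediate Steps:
K(o) = -4 (K(o) = -6 + 2 = -4)
Z(j) = 1 + 2*j²/(6 + j) (Z(j) = -4 + (((j + j)/(j + 6))*j + 5) = -4 + (((2*j)/(6 + j))*j + 5) = -4 + ((2*j/(6 + j))*j + 5) = -4 + (2*j²/(6 + j) + 5) = -4 + (5 + 2*j²/(6 + j)) = 1 + 2*j²/(6 + j))
(7 + 7*Z(-3)) + K(4)*A(2) = (7 + 7*((6 - 3 + 2*(-3)²)/(6 - 3))) - 4*2 = (7 + 7*((6 - 3 + 2*9)/3)) - 8 = (7 + 7*((6 - 3 + 18)/3)) - 8 = (7 + 7*((⅓)*21)) - 8 = (7 + 7*7) - 8 = (7 + 49) - 8 = 56 - 8 = 48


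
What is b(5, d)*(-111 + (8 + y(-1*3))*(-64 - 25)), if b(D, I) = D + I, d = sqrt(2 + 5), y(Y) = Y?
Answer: -2780 - 556*sqrt(7) ≈ -4251.0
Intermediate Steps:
d = sqrt(7) ≈ 2.6458
b(5, d)*(-111 + (8 + y(-1*3))*(-64 - 25)) = (5 + sqrt(7))*(-111 + (8 - 1*3)*(-64 - 25)) = (5 + sqrt(7))*(-111 + (8 - 3)*(-89)) = (5 + sqrt(7))*(-111 + 5*(-89)) = (5 + sqrt(7))*(-111 - 445) = (5 + sqrt(7))*(-556) = -2780 - 556*sqrt(7)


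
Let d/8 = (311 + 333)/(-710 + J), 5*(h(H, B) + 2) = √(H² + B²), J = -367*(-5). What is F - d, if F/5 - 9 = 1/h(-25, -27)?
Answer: 9550732/235125 + 25*√1354/1254 ≈ 41.353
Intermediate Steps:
J = 1835
h(H, B) = -2 + √(B² + H²)/5 (h(H, B) = -2 + √(H² + B²)/5 = -2 + √(B² + H²)/5)
F = 45 + 5/(-2 + √1354/5) (F = 45 + 5/(-2 + √((-27)² + (-25)²)/5) = 45 + 5/(-2 + √(729 + 625)/5) = 45 + 5/(-2 + √1354/5) ≈ 45.933)
d = 5152/1125 (d = 8*((311 + 333)/(-710 + 1835)) = 8*(644/1125) = 5152/1125 ≈ 4.5796)
F - d = (28340/627 + 25*√1354/1254) - 1*5152/1125 = (28340/627 + 25*√1354/1254) - 5152/1125 = 9550732/235125 + 25*√1354/1254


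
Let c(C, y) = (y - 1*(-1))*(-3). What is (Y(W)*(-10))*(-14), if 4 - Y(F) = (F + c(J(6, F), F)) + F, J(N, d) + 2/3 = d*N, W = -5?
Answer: 280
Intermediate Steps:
J(N, d) = -⅔ + N*d (J(N, d) = -⅔ + d*N = -⅔ + N*d)
c(C, y) = -3 - 3*y (c(C, y) = (y + 1)*(-3) = (1 + y)*(-3) = -3 - 3*y)
Y(F) = 7 + F (Y(F) = 4 - ((F + (-3 - 3*F)) + F) = 4 - ((-3 - 2*F) + F) = 4 - (-3 - F) = 4 + (3 + F) = 7 + F)
(Y(W)*(-10))*(-14) = ((7 - 5)*(-10))*(-14) = (2*(-10))*(-14) = -20*(-14) = 280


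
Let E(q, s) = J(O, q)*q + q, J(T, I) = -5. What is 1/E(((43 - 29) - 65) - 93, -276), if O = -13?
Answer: 1/576 ≈ 0.0017361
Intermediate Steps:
E(q, s) = -4*q (E(q, s) = -5*q + q = -4*q)
1/E(((43 - 29) - 65) - 93, -276) = 1/(-4*(((43 - 29) - 65) - 93)) = 1/(-4*((14 - 65) - 93)) = 1/(-4*(-51 - 93)) = 1/(-4*(-144)) = 1/576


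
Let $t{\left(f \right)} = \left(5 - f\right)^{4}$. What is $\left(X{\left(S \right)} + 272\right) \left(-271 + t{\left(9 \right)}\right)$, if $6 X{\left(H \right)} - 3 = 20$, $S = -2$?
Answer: $- \frac{8275}{2} \approx -4137.5$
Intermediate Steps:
$X{\left(H \right)} = \frac{23}{6}$ ($X{\left(H \right)} = \frac{1}{2} + \frac{1}{6} \cdot 20 = \frac{1}{2} + \frac{10}{3} = \frac{23}{6}$)
$\left(X{\left(S \right)} + 272\right) \left(-271 + t{\left(9 \right)}\right) = \left(\frac{23}{6} + 272\right) \left(-271 + \left(-5 + 9\right)^{4}\right) = \frac{1655 \left(-271 + 4^{4}\right)}{6} = \frac{1655 \left(-271 + 256\right)}{6} = \frac{1655}{6} \left(-15\right) = - \frac{8275}{2}$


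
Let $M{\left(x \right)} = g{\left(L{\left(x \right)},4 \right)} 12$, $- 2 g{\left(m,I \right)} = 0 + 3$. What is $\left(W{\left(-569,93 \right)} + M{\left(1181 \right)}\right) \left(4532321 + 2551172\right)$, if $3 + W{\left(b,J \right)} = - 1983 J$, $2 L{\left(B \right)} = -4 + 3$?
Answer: $-1306479448920$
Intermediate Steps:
$L{\left(B \right)} = - \frac{1}{2}$ ($L{\left(B \right)} = \frac{-4 + 3}{2} = \frac{1}{2} \left(-1\right) = - \frac{1}{2}$)
$g{\left(m,I \right)} = - \frac{3}{2}$ ($g{\left(m,I \right)} = - \frac{0 + 3}{2} = \left(- \frac{1}{2}\right) 3 = - \frac{3}{2}$)
$W{\left(b,J \right)} = -3 - 1983 J$
$M{\left(x \right)} = -18$ ($M{\left(x \right)} = \left(- \frac{3}{2}\right) 12 = -18$)
$\left(W{\left(-569,93 \right)} + M{\left(1181 \right)}\right) \left(4532321 + 2551172\right) = \left(\left(-3 - 184419\right) - 18\right) \left(4532321 + 2551172\right) = \left(\left(-3 - 184419\right) - 18\right) 7083493 = \left(-184422 - 18\right) 7083493 = \left(-184440\right) 7083493 = -1306479448920$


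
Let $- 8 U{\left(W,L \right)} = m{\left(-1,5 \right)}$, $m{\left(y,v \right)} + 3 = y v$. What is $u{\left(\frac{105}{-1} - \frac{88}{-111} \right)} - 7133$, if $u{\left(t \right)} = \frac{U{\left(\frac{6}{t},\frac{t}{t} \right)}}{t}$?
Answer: $- \frac{82507522}{11567} \approx -7133.0$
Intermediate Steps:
$m{\left(y,v \right)} = -3 + v y$ ($m{\left(y,v \right)} = -3 + y v = -3 + v y$)
$U{\left(W,L \right)} = 1$ ($U{\left(W,L \right)} = - \frac{-3 + 5 \left(-1\right)}{8} = - \frac{-3 - 5}{8} = \left(- \frac{1}{8}\right) \left(-8\right) = 1$)
$u{\left(t \right)} = \frac{1}{t}$ ($u{\left(t \right)} = 1 \frac{1}{t} = \frac{1}{t}$)
$u{\left(\frac{105}{-1} - \frac{88}{-111} \right)} - 7133 = \frac{1}{\frac{105}{-1} - \frac{88}{-111}} - 7133 = \frac{1}{105 \left(-1\right) - - \frac{88}{111}} - 7133 = \frac{1}{-105 + \frac{88}{111}} - 7133 = \frac{1}{- \frac{11567}{111}} - 7133 = - \frac{111}{11567} - 7133 = - \frac{82507522}{11567}$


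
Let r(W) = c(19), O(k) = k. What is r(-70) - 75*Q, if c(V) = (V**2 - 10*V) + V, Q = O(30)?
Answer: -2060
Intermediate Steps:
Q = 30
c(V) = V**2 - 9*V
r(W) = 190 (r(W) = 19*(-9 + 19) = 19*10 = 190)
r(-70) - 75*Q = 190 - 75*30 = 190 - 1*2250 = 190 - 2250 = -2060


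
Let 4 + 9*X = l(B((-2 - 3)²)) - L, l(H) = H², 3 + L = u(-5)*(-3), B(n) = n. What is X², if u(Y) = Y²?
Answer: 54289/9 ≈ 6032.1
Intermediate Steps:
L = -78 (L = -3 + (-5)²*(-3) = -3 + 25*(-3) = -3 - 75 = -78)
X = 233/3 (X = -4/9 + (((-2 - 3)²)² - 1*(-78))/9 = -4/9 + (((-5)²)² + 78)/9 = -4/9 + (25² + 78)/9 = -4/9 + (625 + 78)/9 = -4/9 + (⅑)*703 = -4/9 + 703/9 = 233/3 ≈ 77.667)
X² = (233/3)² = 54289/9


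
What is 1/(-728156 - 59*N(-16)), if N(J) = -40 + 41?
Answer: -1/728215 ≈ -1.3732e-6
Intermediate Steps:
N(J) = 1
1/(-728156 - 59*N(-16)) = 1/(-728156 - 59*1) = 1/(-728156 - 59) = 1/(-728215) = -1/728215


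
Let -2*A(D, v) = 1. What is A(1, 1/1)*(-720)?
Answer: 360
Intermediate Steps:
A(D, v) = -½ (A(D, v) = -½*1 = -½)
A(1, 1/1)*(-720) = -½*(-720) = 360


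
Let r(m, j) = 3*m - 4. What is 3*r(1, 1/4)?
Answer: -3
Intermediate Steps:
r(m, j) = -4 + 3*m
3*r(1, 1/4) = 3*(-4 + 3*1) = 3*(-4 + 3) = 3*(-1) = -3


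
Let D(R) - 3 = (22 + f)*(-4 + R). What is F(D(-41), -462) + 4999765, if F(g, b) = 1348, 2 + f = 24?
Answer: 5001113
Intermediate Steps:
f = 22 (f = -2 + 24 = 22)
D(R) = -173 + 44*R (D(R) = 3 + (22 + 22)*(-4 + R) = 3 + 44*(-4 + R) = 3 + (-176 + 44*R) = -173 + 44*R)
F(D(-41), -462) + 4999765 = 1348 + 4999765 = 5001113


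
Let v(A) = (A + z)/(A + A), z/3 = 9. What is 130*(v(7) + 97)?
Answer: 90480/7 ≈ 12926.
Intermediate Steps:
z = 27 (z = 3*9 = 27)
v(A) = (27 + A)/(2*A) (v(A) = (A + 27)/(A + A) = (27 + A)/((2*A)) = (27 + A)*(1/(2*A)) = (27 + A)/(2*A))
130*(v(7) + 97) = 130*((1/2)*(27 + 7)/7 + 97) = 130*((1/2)*(1/7)*34 + 97) = 130*(17/7 + 97) = 130*(696/7) = 90480/7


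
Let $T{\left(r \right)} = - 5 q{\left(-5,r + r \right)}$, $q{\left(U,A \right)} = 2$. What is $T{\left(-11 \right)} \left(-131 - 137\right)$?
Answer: $2680$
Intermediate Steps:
$T{\left(r \right)} = -10$ ($T{\left(r \right)} = \left(-5\right) 2 = -10$)
$T{\left(-11 \right)} \left(-131 - 137\right) = - 10 \left(-131 - 137\right) = \left(-10\right) \left(-268\right) = 2680$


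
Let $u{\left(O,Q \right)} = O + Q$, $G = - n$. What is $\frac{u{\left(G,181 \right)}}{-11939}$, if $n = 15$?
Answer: $- \frac{166}{11939} \approx -0.013904$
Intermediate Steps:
$G = -15$ ($G = \left(-1\right) 15 = -15$)
$\frac{u{\left(G,181 \right)}}{-11939} = \frac{-15 + 181}{-11939} = 166 \left(- \frac{1}{11939}\right) = - \frac{166}{11939}$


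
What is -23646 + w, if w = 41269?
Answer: 17623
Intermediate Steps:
-23646 + w = -23646 + 41269 = 17623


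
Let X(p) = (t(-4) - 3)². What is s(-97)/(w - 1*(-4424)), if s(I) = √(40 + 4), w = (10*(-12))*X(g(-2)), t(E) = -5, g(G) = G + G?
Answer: -√11/1628 ≈ -0.0020372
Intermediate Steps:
g(G) = 2*G
X(p) = 64 (X(p) = (-5 - 3)² = (-8)² = 64)
w = -7680 (w = (10*(-12))*64 = -120*64 = -7680)
s(I) = 2*√11 (s(I) = √44 = 2*√11)
s(-97)/(w - 1*(-4424)) = (2*√11)/(-7680 - 1*(-4424)) = (2*√11)/(-7680 + 4424) = (2*√11)/(-3256) = (2*√11)*(-1/3256) = -√11/1628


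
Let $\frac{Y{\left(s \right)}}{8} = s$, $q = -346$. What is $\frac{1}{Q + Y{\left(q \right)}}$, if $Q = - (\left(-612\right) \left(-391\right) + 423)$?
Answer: $- \frac{1}{242483} \approx -4.124 \cdot 10^{-6}$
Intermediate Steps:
$Y{\left(s \right)} = 8 s$
$Q = -239715$ ($Q = - (239292 + 423) = \left(-1\right) 239715 = -239715$)
$\frac{1}{Q + Y{\left(q \right)}} = \frac{1}{-239715 + 8 \left(-346\right)} = \frac{1}{-239715 - 2768} = \frac{1}{-242483} = - \frac{1}{242483}$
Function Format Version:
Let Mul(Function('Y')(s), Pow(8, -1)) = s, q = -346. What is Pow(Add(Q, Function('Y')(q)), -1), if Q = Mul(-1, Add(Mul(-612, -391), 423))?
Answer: Rational(-1, 242483) ≈ -4.1240e-6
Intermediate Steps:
Function('Y')(s) = Mul(8, s)
Q = -239715 (Q = Mul(-1, Add(239292, 423)) = Mul(-1, 239715) = -239715)
Pow(Add(Q, Function('Y')(q)), -1) = Pow(Add(-239715, Mul(8, -346)), -1) = Pow(Add(-239715, -2768), -1) = Pow(-242483, -1) = Rational(-1, 242483)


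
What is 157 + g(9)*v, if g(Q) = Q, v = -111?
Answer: -842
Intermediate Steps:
157 + g(9)*v = 157 + 9*(-111) = 157 - 999 = -842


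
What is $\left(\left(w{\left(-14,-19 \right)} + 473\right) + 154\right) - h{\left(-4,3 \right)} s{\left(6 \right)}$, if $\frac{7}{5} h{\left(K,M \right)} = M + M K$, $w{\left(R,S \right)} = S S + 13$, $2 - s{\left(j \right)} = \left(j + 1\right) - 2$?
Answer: $\frac{6872}{7} \approx 981.71$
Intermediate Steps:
$s{\left(j \right)} = 3 - j$ ($s{\left(j \right)} = 2 - \left(\left(j + 1\right) - 2\right) = 2 - \left(\left(1 + j\right) - 2\right) = 2 - \left(-1 + j\right) = 3 - j$)
$w{\left(R,S \right)} = 13 + S^{2}$ ($w{\left(R,S \right)} = S^{2} + 13 = 13 + S^{2}$)
$h{\left(K,M \right)} = \frac{5 M}{7} + \frac{5 K M}{7}$ ($h{\left(K,M \right)} = \frac{5 \left(M + M K\right)}{7} = \frac{5 \left(M + K M\right)}{7} = \frac{5 M}{7} + \frac{5 K M}{7}$)
$\left(\left(w{\left(-14,-19 \right)} + 473\right) + 154\right) - h{\left(-4,3 \right)} s{\left(6 \right)} = \left(\left(\left(13 + \left(-19\right)^{2}\right) + 473\right) + 154\right) - \frac{5}{7} \cdot 3 \left(1 - 4\right) \left(3 - 6\right) = \left(\left(\left(13 + 361\right) + 473\right) + 154\right) - \frac{5}{7} \cdot 3 \left(-3\right) \left(3 - 6\right) = \left(\left(374 + 473\right) + 154\right) - \left(- \frac{45}{7}\right) \left(-3\right) = \left(847 + 154\right) - \frac{135}{7} = 1001 - \frac{135}{7} = \frac{6872}{7}$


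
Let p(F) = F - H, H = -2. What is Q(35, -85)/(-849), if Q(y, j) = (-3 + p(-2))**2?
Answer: -3/283 ≈ -0.010601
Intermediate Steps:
p(F) = 2 + F (p(F) = F - 1*(-2) = F + 2 = 2 + F)
Q(y, j) = 9 (Q(y, j) = (-3 + (2 - 2))**2 = (-3 + 0)**2 = (-3)**2 = 9)
Q(35, -85)/(-849) = 9/(-849) = 9*(-1/849) = -3/283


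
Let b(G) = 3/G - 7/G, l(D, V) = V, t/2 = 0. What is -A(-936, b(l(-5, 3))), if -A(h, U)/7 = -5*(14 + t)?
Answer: -490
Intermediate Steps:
t = 0 (t = 2*0 = 0)
b(G) = -4/G
A(h, U) = 490 (A(h, U) = -(-35)*(14 + 0) = -(-35)*14 = -7*(-70) = 490)
-A(-936, b(l(-5, 3))) = -1*490 = -490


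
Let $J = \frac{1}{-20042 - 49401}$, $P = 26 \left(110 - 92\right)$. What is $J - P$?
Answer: $- \frac{32499325}{69443} \approx -468.0$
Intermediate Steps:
$P = 468$ ($P = 26 \cdot 18 = 468$)
$J = - \frac{1}{69443}$ ($J = \frac{1}{-69443} = - \frac{1}{69443} \approx -1.44 \cdot 10^{-5}$)
$J - P = - \frac{1}{69443} - 468 = - \frac{32499325}{69443}$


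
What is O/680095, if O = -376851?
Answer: -376851/680095 ≈ -0.55412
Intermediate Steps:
O/680095 = -376851/680095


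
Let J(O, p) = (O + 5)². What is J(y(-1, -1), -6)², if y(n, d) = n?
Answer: 256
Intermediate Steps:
J(O, p) = (5 + O)²
J(y(-1, -1), -6)² = ((5 - 1)²)² = (4²)² = 16² = 256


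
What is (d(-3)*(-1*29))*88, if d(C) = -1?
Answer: 2552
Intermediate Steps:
(d(-3)*(-1*29))*88 = -(-1)*29*88 = -1*(-29)*88 = 29*88 = 2552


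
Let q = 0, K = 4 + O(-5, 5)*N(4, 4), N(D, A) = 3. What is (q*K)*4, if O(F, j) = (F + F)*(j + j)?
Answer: 0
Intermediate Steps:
O(F, j) = 4*F*j (O(F, j) = (2*F)*(2*j) = 4*F*j)
K = -296 (K = 4 + (4*(-5)*5)*3 = 4 - 100*3 = 4 - 300 = -296)
(q*K)*4 = (0*(-296))*4 = 0*4 = 0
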